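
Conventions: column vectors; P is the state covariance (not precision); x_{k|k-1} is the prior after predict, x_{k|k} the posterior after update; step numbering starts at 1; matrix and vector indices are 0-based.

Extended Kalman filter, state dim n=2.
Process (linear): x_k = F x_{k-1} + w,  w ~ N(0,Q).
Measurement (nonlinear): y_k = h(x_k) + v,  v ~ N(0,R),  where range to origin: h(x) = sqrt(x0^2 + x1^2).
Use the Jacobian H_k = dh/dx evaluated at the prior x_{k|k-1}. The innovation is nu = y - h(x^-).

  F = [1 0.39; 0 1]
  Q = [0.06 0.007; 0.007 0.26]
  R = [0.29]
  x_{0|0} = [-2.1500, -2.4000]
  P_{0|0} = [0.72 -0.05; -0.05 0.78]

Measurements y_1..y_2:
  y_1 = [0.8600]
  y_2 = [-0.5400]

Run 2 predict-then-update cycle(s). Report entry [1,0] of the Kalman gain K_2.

K[1,0] = -0.4347

step 1: x^-=[-3.0860, -2.4000]  P^-=[0.8596 0.2612; 0.2612 1.0400]  H_jac=[-0.7894 -0.6139]  S=[1.4708]  K=[-0.5704; -0.5743]  nu=[-3.0494]  x^+=[-1.3466, -0.6488]  P^+=[0.3811 -0.2206; -0.2206 0.5549]
step 2: x^-=[-1.5996, -0.6488]  P^-=[0.3535 0.0028; 0.0028 0.8149]  H_jac=[-0.9267 -0.3758]  S=[0.7106]  K=[-0.4624; -0.4347]  nu=[-2.2662]  x^+=[-0.5517, 0.3364]  P^+=[0.2015 -0.1400; -0.1400 0.6806]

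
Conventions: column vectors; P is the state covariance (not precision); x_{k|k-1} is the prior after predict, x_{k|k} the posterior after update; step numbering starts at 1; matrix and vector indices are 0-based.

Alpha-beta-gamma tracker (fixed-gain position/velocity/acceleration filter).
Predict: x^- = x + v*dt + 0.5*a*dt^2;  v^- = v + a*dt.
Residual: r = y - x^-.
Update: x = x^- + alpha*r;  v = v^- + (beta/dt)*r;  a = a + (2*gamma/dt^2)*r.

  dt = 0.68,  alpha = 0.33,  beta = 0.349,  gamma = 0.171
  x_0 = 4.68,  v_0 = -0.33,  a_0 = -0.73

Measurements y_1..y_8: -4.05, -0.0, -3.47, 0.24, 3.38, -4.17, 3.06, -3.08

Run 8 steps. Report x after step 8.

step 1: x_pred=4.2868  r=-8.3368  x^+=1.5357  v^+=-5.1052  a^+=-6.8961
step 2: x_pred=-3.5302  r=3.5302  x^+=-2.3652  v^+=-7.9827  a^+=-4.2851
step 3: x_pred=-8.7842  r=5.3142  x^+=-7.0305  v^+=-8.1691  a^+=-0.3546
step 4: x_pred=-12.6675  r=12.9075  x^+=-8.4080  v^+=-1.7857  a^+=9.1920
step 5: x_pred=-7.4971  r=10.8771  x^+=-3.9076  v^+=10.0474  a^+=17.2369
step 6: x_pred=6.9097  r=-11.0797  x^+=3.2534  v^+=16.0819  a^+=9.0421
step 7: x_pred=16.2797  r=-13.2197  x^+=11.9172  v^+=15.4457  a^+=-0.7354
step 8: x_pred=22.2503  r=-25.3303  x^+=13.8913  v^+=1.9453  a^+=-19.4702

x_post = 13.8913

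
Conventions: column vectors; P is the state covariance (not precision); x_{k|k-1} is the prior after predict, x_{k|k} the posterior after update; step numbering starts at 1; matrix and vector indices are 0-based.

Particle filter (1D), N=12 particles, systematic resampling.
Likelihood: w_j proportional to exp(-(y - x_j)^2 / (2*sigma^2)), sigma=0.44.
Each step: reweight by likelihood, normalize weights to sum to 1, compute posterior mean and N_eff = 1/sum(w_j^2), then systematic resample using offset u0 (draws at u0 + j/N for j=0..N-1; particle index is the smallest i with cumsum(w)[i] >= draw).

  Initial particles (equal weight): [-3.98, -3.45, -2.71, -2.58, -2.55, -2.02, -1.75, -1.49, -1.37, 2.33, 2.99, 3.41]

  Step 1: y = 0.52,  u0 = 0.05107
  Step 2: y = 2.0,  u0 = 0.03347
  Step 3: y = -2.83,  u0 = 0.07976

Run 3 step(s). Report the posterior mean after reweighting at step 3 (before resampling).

post_mean = 2.3300

step 1: w=[0.0000, 0.0000, 0.0000, 0.0000, 0.0000, 0.0002, 0.0049, 0.0862, 0.2886, 0.6198, 0.0004, 0.0000]  mean=0.9128  Neff=2.1058  idx=[7, 8, 8, 8, 9, 9, 9, 9, 9, 9, 9, 9]
step 2: w=[0.0000, 0.0000, 0.0000, 0.0000, 0.1250, 0.1250, 0.1250, 0.1250, 0.1250, 0.1250, 0.1250, 0.1250]  mean=2.3300  Neff=8.0000  idx=[4, 4, 5, 6, 6, 7, 8, 8, 9, 10, 10, 11]
step 3: w=[0.0833, 0.0833, 0.0833, 0.0833, 0.0833, 0.0833, 0.0833, 0.0833, 0.0833, 0.0833, 0.0833, 0.0833]  mean=2.3300  Neff=12.0000  idx=[0, 1, 2, 3, 4, 5, 6, 7, 8, 9, 10, 11]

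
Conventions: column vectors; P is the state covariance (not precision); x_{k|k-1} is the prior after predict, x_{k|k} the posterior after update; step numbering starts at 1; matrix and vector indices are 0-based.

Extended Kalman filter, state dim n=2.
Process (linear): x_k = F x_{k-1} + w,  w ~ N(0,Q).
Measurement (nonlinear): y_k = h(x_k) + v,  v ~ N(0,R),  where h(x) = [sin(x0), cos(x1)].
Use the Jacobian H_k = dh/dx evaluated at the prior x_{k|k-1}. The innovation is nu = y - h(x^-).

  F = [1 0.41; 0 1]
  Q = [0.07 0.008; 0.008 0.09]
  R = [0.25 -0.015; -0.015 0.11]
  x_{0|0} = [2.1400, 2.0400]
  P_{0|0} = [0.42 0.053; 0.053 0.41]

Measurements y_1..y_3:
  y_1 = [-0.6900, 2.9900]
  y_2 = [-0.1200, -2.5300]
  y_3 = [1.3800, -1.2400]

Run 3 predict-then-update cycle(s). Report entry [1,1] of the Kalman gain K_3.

step 1: x^-=[2.9764, 2.0400]  P^-=[0.6024 0.2291; 0.2291 0.5000]  H_jac=[-0.9864 0.0000; 0.0000 -0.8919]  S=[0.8361 0.1866; 0.1866 0.5078]  K=[-0.6763 -0.1539; -0.0809 -0.8485]  nu=[-0.8544, 3.4422]  x^+=[3.0244, -0.8117]  P^+=[0.1691 0.0076; 0.0076 0.1033]
step 2: x^-=[2.6916, -0.8117]  P^-=[0.2627 0.0580; 0.0580 0.1933]  H_jac=[-0.9004 0.0000; 0.0000 0.7254]  S=[0.4630 -0.0529; -0.0529 0.2117]  K=[-0.5025 0.0731; -0.0382 0.6527]  nu=[-0.5550, -3.2183]  x^+=[2.7351, -2.8912]  P^+=[0.1407 0.0215; 0.0215 0.0998]
step 3: x^-=[1.5497, -2.8912]  P^-=[0.2451 0.0704; 0.0704 0.1898]  H_jac=[0.0211 0.0000; 0.0000 0.2478]  S=[0.2501 -0.0146; -0.0146 0.1217]  K=[0.0292 0.1469; 0.0287 0.3900]  nu=[0.3802, -0.2712]  x^+=[1.5210, -2.9860]  P^+=[0.2424 0.0634; 0.0634 0.1714]

K[1,1] = 0.3900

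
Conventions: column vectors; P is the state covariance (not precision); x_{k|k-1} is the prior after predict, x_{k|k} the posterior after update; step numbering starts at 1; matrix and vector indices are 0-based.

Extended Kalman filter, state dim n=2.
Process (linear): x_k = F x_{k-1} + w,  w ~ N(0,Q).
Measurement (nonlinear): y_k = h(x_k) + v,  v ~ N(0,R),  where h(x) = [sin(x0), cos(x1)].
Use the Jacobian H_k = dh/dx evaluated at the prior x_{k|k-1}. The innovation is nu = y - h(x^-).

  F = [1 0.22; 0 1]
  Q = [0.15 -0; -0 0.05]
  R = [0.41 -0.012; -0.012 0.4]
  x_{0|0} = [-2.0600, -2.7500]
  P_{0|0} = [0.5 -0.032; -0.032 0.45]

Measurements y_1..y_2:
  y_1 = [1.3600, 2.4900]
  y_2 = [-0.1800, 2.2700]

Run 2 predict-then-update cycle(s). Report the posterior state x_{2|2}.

x_post = [-3.4327, -0.2621]

step 1: x^-=[-2.6650, -2.7500]  P^-=[0.6577 0.0670; 0.0670 0.5000]  H_jac=[-0.8886 0.0000; 0.0000 0.3817]  S=[0.9293 -0.0347; -0.0347 0.4728]  K=[-0.6286 0.0079; -0.0491 0.4000]  nu=[1.8188, 3.4143]  x^+=[-3.7812, -1.4737]  P^+=[0.2901 0.0281; 0.0281 0.4207]
step 2: x^-=[-4.1054, -1.4737]  P^-=[0.4729 0.1206; 0.1206 0.4707]  H_jac=[-0.5704 0.0000; 0.0000 0.9953]  S=[0.5638 -0.0805; -0.0805 0.8663]  K=[-0.4647 0.0954; -0.0454 0.5366]  nu=[-1.0014, 2.1730]  x^+=[-3.4327, -0.2621]  P^+=[0.3361 0.0439; 0.0439 0.2162]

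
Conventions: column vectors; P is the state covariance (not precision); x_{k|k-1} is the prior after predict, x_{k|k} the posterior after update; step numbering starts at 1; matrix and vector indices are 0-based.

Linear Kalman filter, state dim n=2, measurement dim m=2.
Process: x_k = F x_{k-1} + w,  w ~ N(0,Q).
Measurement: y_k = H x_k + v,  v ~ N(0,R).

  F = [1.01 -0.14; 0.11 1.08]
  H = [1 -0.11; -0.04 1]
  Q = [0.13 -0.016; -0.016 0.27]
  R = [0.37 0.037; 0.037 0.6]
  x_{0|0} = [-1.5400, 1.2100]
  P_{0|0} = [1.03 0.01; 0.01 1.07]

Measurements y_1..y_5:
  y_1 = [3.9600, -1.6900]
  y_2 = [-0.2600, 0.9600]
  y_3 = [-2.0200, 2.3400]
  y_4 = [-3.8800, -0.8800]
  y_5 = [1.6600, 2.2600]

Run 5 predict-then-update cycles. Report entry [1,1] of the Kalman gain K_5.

K[1,1] = 0.5100

step 1: x^-=[-1.7248, 1.1374]  P^-=[1.1988 -0.0526; -0.0526 1.5329]  S=[1.5990 -0.2324; -0.2324 2.1390]  K=[0.7585 0.0354; -0.0346 0.7139]  nu=[5.8099, -2.8964]  x^+=[2.5796, -1.1312]  P^+=[0.2887 0.0609; 0.0609 0.4295]
step 2: x^-=[2.7638, -0.9379]  P^-=[0.4157 0.0166; 0.0166 0.7889]  S=[0.7916 -0.0498; -0.0498 1.3882]  K=[0.5240 0.0187; -0.0531 0.5659]  nu=[-3.1270, 2.0085]  x^+=[1.1629, 0.3647]  P^+=[0.1988 0.0386; 0.0386 0.3391]
step 3: x^-=[1.1235, 0.5218]  P^-=[0.3285 -0.0037; -0.0037 0.6771]  S=[0.7076 -0.0543; -0.0543 1.2779]  K=[0.4654 0.0066; -0.0700 0.5270]  nu=[-3.0861, 1.8631]  x^+=[-0.3005, 1.7197]  P^+=[0.1756 0.0282; 0.0282 0.3147]
step 4: x^-=[-0.5443, 1.8243]  P^-=[0.3073 -0.0137; -0.0137 0.6459]  S=[0.6881 -0.0601; -0.0601 1.2475]  K=[0.4488 0.0008; -0.0783 0.5144]  nu=[-3.1350, -2.7260]  x^+=[-1.9534, 0.6672]  P^+=[0.1687 0.0238; 0.0238 0.3067]
step 5: x^-=[-2.0664, 0.5057]  P^-=[0.3014 -0.0180; -0.0180 0.6355]  S=[0.6830 -0.0631; -0.0631 1.2374]  K=[0.4440 -0.0017; -0.0816 0.5100]  nu=[3.7820, 1.6716]  x^+=[-0.3900, 1.0494]  P^+=[0.1666 0.0221; 0.0221 0.3038]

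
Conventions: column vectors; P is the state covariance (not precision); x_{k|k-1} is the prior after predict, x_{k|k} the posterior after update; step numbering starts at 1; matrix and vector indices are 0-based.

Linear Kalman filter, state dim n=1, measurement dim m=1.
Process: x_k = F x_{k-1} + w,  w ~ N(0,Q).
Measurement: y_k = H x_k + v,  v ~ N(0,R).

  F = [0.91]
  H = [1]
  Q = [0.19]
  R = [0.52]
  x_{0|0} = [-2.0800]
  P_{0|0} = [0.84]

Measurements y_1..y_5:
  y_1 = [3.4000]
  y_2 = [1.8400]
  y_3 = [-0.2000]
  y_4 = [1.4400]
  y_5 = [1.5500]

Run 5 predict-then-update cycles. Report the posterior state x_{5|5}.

step 1: x^-=[-1.8928]  P^-=[0.8856]  S=[1.4056]  K=[0.6301]  nu=[5.2928]  x^+=[1.4419]  P^+=[0.3276]
step 2: x^-=[1.3122]  P^-=[0.4613]  S=[0.9813]  K=[0.4701]  nu=[0.5278]  x^+=[1.5603]  P^+=[0.2444]
step 3: x^-=[1.4199]  P^-=[0.3924]  S=[0.9124]  K=[0.4301]  nu=[-1.6199]  x^+=[0.7232]  P^+=[0.2236]
step 4: x^-=[0.6581]  P^-=[0.3752]  S=[0.8952]  K=[0.4191]  nu=[0.7819]  x^+=[0.9858]  P^+=[0.2179]
step 5: x^-=[0.8971]  P^-=[0.3705]  S=[0.8905]  K=[0.4160]  nu=[0.6529]  x^+=[1.1687]  P^+=[0.2163]

x_post = [1.1687]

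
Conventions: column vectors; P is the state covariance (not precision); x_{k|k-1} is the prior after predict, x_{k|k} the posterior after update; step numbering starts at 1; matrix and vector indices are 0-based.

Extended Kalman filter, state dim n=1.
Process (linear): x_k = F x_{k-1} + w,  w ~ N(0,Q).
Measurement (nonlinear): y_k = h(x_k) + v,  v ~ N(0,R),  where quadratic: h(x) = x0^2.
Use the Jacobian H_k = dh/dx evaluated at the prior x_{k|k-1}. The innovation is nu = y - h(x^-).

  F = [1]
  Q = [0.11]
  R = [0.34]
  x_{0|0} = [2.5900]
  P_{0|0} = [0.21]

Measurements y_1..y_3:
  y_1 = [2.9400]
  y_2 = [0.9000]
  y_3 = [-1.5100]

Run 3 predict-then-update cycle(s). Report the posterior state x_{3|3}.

x_post = [0.4118]

step 1: x^-=[2.5900]  P^-=[0.3200]  H_jac=[5.1800]  S=[8.9264]  K=[0.1857]  nu=[-3.7681]  x^+=[1.8903]  P^+=[0.0122]
step 2: x^-=[1.8903]  P^-=[0.1222]  H_jac=[3.7806]  S=[2.0864]  K=[0.2214]  nu=[-2.6731]  x^+=[1.2984]  P^+=[0.0199]
step 3: x^-=[1.2984]  P^-=[0.1299]  H_jac=[2.5968]  S=[1.2161]  K=[0.2774]  nu=[-3.1959]  x^+=[0.4118]  P^+=[0.0363]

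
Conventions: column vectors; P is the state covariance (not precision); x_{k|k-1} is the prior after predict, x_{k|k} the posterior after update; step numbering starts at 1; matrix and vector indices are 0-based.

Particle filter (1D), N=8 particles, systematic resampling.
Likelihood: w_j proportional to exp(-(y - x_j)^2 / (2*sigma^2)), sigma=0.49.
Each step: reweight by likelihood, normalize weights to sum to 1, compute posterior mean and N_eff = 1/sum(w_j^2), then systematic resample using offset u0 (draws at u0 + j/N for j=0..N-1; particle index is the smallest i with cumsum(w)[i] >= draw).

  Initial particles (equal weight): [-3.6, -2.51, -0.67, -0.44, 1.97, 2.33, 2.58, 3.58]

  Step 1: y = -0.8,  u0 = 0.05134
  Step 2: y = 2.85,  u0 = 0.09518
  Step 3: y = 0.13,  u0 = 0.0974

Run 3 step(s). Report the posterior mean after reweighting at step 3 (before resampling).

post_mean = -0.4400

step 1: w=[0.0000, 0.0013, 0.5577, 0.4410, 0.0000, 0.0000, 0.0000, 0.0000]  mean=-0.5710  Neff=1.9782  idx=[2, 2, 2, 2, 2, 3, 3, 3]
step 2: w=[0.0120, 0.0120, 0.0120, 0.0120, 0.0120, 0.3133, 0.3133, 0.3133]  mean=-0.4538  Neff=3.3872  idx=[5, 5, 5, 6, 6, 7, 7, 7]
step 3: w=[0.1250, 0.1250, 0.1250, 0.1250, 0.1250, 0.1250, 0.1250, 0.1250]  mean=-0.4400  Neff=8.0000  idx=[0, 1, 2, 3, 4, 5, 6, 7]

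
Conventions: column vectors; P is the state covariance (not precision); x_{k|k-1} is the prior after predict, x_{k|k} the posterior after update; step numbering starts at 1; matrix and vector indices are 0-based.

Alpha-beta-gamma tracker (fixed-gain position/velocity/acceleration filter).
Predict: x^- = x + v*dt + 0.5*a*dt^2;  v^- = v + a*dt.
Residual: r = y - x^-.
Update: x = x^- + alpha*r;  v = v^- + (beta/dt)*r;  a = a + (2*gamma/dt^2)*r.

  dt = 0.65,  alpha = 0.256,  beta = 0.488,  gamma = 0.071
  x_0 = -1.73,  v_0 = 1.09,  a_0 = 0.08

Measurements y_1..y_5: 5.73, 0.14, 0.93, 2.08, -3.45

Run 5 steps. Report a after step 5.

a_post = -3.9980

step 1: x_pred=-1.0046  r=6.7346  x^+=0.7195  v^+=6.1981  a^+=2.3435
step 2: x_pred=5.2433  r=-5.1033  x^+=3.9369  v^+=3.8900  a^+=0.6283
step 3: x_pred=6.5981  r=-5.6681  x^+=5.1470  v^+=0.0429  a^+=-1.2767
step 4: x_pred=4.9052  r=-2.8252  x^+=4.1820  v^+=-2.9080  a^+=-2.2263
step 5: x_pred=1.8215  r=-5.2715  x^+=0.4720  v^+=-8.3128  a^+=-3.9980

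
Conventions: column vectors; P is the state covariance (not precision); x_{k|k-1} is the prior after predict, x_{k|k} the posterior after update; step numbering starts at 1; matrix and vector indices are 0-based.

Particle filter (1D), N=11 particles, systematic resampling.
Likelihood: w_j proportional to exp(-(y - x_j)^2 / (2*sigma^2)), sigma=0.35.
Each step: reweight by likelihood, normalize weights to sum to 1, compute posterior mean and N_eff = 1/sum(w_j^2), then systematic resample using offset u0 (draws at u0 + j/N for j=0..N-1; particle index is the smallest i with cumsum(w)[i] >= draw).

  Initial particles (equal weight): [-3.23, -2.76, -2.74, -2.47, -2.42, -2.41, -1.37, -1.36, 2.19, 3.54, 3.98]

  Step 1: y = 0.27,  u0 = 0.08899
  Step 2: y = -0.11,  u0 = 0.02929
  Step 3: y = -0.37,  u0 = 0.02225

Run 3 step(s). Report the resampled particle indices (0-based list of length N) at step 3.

step 1: w=[0.0000, 0.0000, 0.0000, 0.0000, 0.0000, 0.0000, 0.4630, 0.5291, 0.0079, 0.0000, 0.0000]  mean=-1.3365  Neff=2.0228  idx=[6, 6, 6, 6, 6, 7, 7, 7, 7, 7, 8]
step 2: w=[0.0949, 0.0949, 0.0949, 0.0949, 0.0949, 0.1051, 0.1051, 0.1051, 0.1051, 0.1051, 0.0000]  mean=-1.3647  Neff=9.9739  idx=[0, 1, 2, 3, 4, 5, 5, 6, 7, 8, 9]
step 3: w=[0.0869, 0.0869, 0.0869, 0.0869, 0.0869, 0.0943, 0.0943, 0.0943, 0.0943, 0.0943, 0.0943]  mean=-1.3643  Neff=10.9822  idx=[0, 1, 2, 3, 4, 5, 6, 7, 8, 9, 10]

resampled_idx = [0, 1, 2, 3, 4, 5, 6, 7, 8, 9, 10]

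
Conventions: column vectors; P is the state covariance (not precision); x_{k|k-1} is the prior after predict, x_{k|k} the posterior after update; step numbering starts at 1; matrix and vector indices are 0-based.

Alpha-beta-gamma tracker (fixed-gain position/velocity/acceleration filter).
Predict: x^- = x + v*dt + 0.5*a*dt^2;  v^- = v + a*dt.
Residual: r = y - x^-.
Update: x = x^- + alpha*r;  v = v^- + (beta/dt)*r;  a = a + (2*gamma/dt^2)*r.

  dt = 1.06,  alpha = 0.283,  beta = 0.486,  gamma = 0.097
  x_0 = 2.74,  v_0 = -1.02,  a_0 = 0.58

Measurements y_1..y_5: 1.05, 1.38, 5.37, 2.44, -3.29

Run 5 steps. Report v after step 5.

v_post = -1.9278

step 1: x_pred=1.9846  r=-0.9346  x^+=1.7201  v^+=-0.8337  a^+=0.4186
step 2: x_pred=1.0716  r=0.3084  x^+=1.1589  v^+=-0.2486  a^+=0.4719
step 3: x_pred=1.1605  r=4.2095  x^+=2.3518  v^+=2.1816  a^+=1.1987
step 4: x_pred=5.3377  r=-2.8977  x^+=4.5177  v^+=2.1237  a^+=0.6984
step 5: x_pred=7.1611  r=-10.4511  x^+=4.2035  v^+=-1.9278  a^+=-1.1061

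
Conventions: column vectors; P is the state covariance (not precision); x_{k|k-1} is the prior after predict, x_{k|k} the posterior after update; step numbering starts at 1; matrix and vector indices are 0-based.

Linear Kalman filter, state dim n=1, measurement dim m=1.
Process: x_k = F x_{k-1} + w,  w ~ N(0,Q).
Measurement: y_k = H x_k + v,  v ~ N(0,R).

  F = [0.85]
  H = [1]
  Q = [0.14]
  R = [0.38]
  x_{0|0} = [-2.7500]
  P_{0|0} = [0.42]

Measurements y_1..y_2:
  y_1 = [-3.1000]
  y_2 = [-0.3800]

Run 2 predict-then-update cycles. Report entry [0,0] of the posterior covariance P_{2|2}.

step 1: x^-=[-2.3375]  P^-=[0.4435]  S=[0.8235]  K=[0.5385]  nu=[-0.7625]  x^+=[-2.7481]  P^+=[0.2046]
step 2: x^-=[-2.3359]  P^-=[0.2879]  S=[0.6679]  K=[0.4310]  nu=[1.9559]  x^+=[-1.4929]  P^+=[0.1638]

P_post[0,0] = 0.1638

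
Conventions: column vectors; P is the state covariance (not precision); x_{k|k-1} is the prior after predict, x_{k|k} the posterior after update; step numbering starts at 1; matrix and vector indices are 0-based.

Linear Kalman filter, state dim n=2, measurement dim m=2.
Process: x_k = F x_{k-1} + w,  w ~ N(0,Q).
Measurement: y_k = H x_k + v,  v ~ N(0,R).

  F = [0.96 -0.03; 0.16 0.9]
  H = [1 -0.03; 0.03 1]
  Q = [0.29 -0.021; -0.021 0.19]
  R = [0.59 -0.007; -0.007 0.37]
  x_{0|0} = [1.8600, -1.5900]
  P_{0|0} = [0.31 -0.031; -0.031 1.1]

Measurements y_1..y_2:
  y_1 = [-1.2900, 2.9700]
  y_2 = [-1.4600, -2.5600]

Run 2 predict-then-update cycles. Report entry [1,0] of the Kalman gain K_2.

K[1,0] = -0.0061

step 1: x^-=[1.8333, -1.1334]  P^-=[0.5785 -0.0297; -0.0297 1.0800]  S=[1.1712 -0.0517; -0.0517 1.4487]  K=[0.4951 0.0091; -0.0202 0.7441]  nu=[-3.1573, 4.0484]  x^+=[0.3072, 1.9429]  P^+=[0.2918 -0.0088; -0.0088 0.2757]
step 2: x^-=[0.2367, 1.7977]  P^-=[0.5596 0.0088; 0.0088 0.4183]  S=[1.1495 0.0060; 0.0060 0.7893]  K=[0.4865 0.0287; -0.0061 0.5303]  nu=[-1.6427, -4.3648]  x^+=[-0.6877, -0.5070]  P^+=[0.2868 -0.0014; -0.0014 0.1963]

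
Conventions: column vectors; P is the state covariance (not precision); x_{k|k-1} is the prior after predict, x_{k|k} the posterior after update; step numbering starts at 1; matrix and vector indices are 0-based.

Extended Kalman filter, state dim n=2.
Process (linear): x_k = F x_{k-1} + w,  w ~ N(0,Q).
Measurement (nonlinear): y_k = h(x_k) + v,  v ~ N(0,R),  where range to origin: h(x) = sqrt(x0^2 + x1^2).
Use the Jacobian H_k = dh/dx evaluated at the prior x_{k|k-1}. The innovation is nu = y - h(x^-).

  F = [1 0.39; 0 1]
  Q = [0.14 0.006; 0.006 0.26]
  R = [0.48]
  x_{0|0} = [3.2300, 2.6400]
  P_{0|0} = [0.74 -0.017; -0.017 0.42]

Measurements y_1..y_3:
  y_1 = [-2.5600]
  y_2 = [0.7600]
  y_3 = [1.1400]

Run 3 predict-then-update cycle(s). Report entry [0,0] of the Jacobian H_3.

step 1: x^-=[4.2596, 2.6400]  P^-=[0.9306 0.1528; 0.1528 0.6800]  H_jac=[0.8500 0.5268]  S=[1.4779]  K=[0.5897; 0.3303]  nu=[-7.5714]  x^+=[-0.2052, 0.1394]  P^+=[0.4167 -0.1350; -0.1350 0.5188]
step 2: x^-=[-0.1508, 0.1394]  P^-=[0.5303 0.0733; 0.0733 0.7788]  H_jac=[-0.7342 0.6789]  S=[1.0517]  K=[-0.3229; 0.4515]  nu=[0.5546]  x^+=[-0.3299, 0.3899]  P^+=[0.4206 0.2266; 0.2266 0.5644]
step 3: x^-=[-0.1778, 0.3899]  P^-=[0.8232 0.4527; 0.4527 0.8244]  H_jac=[-0.4150 0.9098]  S=[0.9623]  K=[0.0730; 0.5842]  nu=[0.7115]  x^+=[-0.1259, 0.8055]  P^+=[0.8181 0.4117; 0.4117 0.4960]

H_jac[0,0] = -0.4150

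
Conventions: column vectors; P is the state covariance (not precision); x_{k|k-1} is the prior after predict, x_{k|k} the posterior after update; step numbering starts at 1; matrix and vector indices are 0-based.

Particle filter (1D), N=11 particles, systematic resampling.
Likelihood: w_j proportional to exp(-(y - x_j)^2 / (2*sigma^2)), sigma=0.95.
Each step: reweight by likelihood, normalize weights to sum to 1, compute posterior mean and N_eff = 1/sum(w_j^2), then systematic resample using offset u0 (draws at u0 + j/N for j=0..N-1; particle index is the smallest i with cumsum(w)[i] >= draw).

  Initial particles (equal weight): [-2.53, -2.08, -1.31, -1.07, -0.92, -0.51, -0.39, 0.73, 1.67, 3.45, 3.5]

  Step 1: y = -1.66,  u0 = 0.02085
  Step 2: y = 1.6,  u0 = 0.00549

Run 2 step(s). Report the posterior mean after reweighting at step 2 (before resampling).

post_mean = -0.6405

step 1: w=[0.1316, 0.1815, 0.1870, 0.1651, 0.1478, 0.0962, 0.0819, 0.0085, 0.0004, 0.0000, 0.0000]  mean=-1.3422  Neff=6.6501  idx=[0, 0, 1, 1, 2, 2, 3, 3, 4, 5, 6]
step 2: w=[0.0003, 0.0003, 0.0019, 0.0019, 0.0323, 0.0323, 0.0678, 0.0678, 0.1044, 0.2987, 0.3923]  mean=-0.6405  Neff=3.7689  idx=[4, 6, 7, 8, 9, 9, 9, 10, 10, 10, 10]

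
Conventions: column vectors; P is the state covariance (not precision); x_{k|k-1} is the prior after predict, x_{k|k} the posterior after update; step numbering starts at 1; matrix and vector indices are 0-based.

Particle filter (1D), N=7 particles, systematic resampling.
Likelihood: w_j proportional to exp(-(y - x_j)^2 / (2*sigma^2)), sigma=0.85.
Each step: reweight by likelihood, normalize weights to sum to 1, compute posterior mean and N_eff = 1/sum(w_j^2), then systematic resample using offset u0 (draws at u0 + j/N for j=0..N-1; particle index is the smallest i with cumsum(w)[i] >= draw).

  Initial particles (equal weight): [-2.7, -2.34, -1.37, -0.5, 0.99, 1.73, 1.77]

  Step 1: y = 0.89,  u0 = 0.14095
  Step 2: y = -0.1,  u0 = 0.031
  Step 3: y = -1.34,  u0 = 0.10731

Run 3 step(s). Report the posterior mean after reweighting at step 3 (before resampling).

step 1: w=[0.0001, 0.0003, 0.0117, 0.1057, 0.3997, 0.2470, 0.2355]  mean=1.1701  Neff=3.4777  idx=[4, 4, 4, 5, 5, 6, 6]
step 2: w=[0.2595, 0.2595, 0.2595, 0.0582, 0.0582, 0.0525, 0.0525]  mean=1.1580  Neff=4.6650  idx=[0, 0, 1, 1, 2, 2, 4]
step 3: w=[0.1649, 0.1649, 0.1649, 0.1649, 0.1649, 0.1649, 0.0104]  mean=0.9977  Neff=6.1225  idx=[0, 1, 2, 3, 4, 4, 5]

post_mean = 0.9977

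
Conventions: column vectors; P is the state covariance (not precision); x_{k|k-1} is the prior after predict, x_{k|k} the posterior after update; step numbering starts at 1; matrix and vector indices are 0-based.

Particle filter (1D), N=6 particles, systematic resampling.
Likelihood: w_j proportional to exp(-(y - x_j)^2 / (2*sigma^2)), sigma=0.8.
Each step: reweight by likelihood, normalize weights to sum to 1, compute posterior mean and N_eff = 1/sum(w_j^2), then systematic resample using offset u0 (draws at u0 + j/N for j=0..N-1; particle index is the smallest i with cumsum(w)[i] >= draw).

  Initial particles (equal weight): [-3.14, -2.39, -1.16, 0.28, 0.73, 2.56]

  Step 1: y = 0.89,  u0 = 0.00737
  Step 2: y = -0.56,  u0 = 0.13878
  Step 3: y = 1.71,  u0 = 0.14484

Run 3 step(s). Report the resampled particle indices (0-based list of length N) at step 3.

step 1: w=[0.0000, 0.0001, 0.0200, 0.3980, 0.5217, 0.0602]  mean=0.6230  Neff=2.3010  idx=[2, 3, 3, 4, 4, 4]
step 2: w=[0.2770, 0.2115, 0.2115, 0.1000, 0.1000, 0.1000]  mean=0.0161  Neff=5.0971  idx=[0, 1, 1, 2, 4, 5]
step 3: w=[0.0010, 0.1303, 0.1303, 0.1303, 0.3040, 0.3040]  mean=0.5521  Neff=4.2408  idx=[2, 3, 4, 4, 5, 5]

resampled_idx = [2, 3, 4, 4, 5, 5]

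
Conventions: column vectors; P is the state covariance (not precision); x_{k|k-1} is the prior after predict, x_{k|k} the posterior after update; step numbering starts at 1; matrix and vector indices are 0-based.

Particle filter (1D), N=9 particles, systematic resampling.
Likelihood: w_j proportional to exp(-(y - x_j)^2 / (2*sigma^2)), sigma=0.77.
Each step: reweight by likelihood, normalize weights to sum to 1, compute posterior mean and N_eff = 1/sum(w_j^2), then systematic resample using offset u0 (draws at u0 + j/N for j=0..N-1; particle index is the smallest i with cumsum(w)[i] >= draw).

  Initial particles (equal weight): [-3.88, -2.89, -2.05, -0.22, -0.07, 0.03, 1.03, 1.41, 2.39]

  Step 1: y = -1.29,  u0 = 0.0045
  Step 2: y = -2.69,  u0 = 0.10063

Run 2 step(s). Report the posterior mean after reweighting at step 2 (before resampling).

step 1: w=[0.0021, 0.0703, 0.3742, 0.2319, 0.1736, 0.1401, 0.0065, 0.0013, 0.0000]  mean=-1.0289  Neff=4.0237  idx=[1, 2, 2, 2, 3, 3, 3, 4, 5]
step 2: w=[0.3106, 0.2274, 0.2274, 0.2274, 0.0019, 0.0019, 0.0019, 0.0010, 0.0006]  mean=-2.2973  Neff=3.9746  idx=[0, 0, 1, 1, 2, 2, 3, 3, 3]

post_mean = -2.2973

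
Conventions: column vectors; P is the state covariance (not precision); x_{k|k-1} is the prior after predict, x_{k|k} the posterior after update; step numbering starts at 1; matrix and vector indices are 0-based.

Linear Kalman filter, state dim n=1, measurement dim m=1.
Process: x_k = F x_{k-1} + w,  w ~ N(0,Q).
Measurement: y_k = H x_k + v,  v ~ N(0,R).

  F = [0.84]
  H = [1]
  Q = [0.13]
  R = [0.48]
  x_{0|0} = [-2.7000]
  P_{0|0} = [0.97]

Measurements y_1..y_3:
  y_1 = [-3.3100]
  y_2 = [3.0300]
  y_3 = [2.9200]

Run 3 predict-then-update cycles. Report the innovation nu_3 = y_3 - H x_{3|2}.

innov = [3.0621]

step 1: x^-=[-2.2680]  P^-=[0.8144]  S=[1.2944]  K=[0.6292]  nu=[-1.0420]  x^+=[-2.9236]  P^+=[0.3020]
step 2: x^-=[-2.4558]  P^-=[0.3431]  S=[0.8231]  K=[0.4168]  nu=[5.4858]  x^+=[-0.1691]  P^+=[0.2001]
step 3: x^-=[-0.1421]  P^-=[0.2712]  S=[0.7512]  K=[0.3610]  nu=[3.0621]  x^+=[0.9633]  P^+=[0.1733]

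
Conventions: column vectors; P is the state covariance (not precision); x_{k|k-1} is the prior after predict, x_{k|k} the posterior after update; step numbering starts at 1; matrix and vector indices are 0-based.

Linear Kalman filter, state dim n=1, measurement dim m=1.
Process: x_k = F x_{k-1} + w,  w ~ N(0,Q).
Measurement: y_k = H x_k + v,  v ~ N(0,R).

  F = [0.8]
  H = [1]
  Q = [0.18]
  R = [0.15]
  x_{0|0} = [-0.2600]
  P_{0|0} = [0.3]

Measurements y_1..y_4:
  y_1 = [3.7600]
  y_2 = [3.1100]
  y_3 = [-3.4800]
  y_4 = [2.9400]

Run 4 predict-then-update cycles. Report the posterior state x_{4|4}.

x_post = [1.4051]

step 1: x^-=[-0.2080]  P^-=[0.3720]  S=[0.5220]  K=[0.7126]  nu=[3.9680]  x^+=[2.6198]  P^+=[0.1069]
step 2: x^-=[2.0958]  P^-=[0.2484]  S=[0.3984]  K=[0.6235]  nu=[1.0142]  x^+=[2.7282]  P^+=[0.0935]
step 3: x^-=[2.1825]  P^-=[0.2399]  S=[0.3899]  K=[0.6152]  nu=[-5.6625]  x^+=[-1.3013]  P^+=[0.0923]
step 4: x^-=[-1.0410]  P^-=[0.2391]  S=[0.3891]  K=[0.6145]  nu=[3.9810]  x^+=[1.4051]  P^+=[0.0922]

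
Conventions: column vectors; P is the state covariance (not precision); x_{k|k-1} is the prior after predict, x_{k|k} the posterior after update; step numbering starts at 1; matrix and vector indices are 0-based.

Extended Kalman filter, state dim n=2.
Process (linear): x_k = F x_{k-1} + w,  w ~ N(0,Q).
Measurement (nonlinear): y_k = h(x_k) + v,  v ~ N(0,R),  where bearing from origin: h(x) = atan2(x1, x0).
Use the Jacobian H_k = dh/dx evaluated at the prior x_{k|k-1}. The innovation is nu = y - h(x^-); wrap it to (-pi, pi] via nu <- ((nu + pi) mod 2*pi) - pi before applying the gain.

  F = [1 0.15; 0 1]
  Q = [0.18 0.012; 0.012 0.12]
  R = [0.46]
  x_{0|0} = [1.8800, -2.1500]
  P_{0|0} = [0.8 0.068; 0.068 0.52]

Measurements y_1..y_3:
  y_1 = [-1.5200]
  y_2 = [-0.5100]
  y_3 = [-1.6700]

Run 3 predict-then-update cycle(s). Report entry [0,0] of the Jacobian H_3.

H_jac[0,0] = 0.3807

step 1: x^-=[1.5575, -2.1500]  P^-=[1.0121 0.1580; 0.1580 0.6400]  H_jac=[0.3050 0.2210]  S=[0.6067]  K=[0.5664; 0.3125]  nu=[-0.5761]  x^+=[1.2312, -2.3301]  P^+=[0.8175 0.0506; 0.0506 0.5807]
step 2: x^-=[0.8817, -2.3301]  P^-=[1.0257 0.1497; 0.1497 0.7007]  H_jac=[0.3754 0.1421]  S=[0.6347]  K=[0.6402; 0.2454]  nu=[0.6991]  x^+=[1.3292, -2.1585]  P^+=[0.7656 0.0500; 0.0500 0.6625]
step 3: x^-=[1.0055, -2.1585]  P^-=[0.9755 0.1614; 0.1614 0.7825]  H_jac=[0.3807 0.1773]  S=[0.6478]  K=[0.6174; 0.3091]  nu=[-0.5351]  x^+=[0.6750, -2.3239]  P^+=[0.7285 0.0378; 0.0378 0.7206]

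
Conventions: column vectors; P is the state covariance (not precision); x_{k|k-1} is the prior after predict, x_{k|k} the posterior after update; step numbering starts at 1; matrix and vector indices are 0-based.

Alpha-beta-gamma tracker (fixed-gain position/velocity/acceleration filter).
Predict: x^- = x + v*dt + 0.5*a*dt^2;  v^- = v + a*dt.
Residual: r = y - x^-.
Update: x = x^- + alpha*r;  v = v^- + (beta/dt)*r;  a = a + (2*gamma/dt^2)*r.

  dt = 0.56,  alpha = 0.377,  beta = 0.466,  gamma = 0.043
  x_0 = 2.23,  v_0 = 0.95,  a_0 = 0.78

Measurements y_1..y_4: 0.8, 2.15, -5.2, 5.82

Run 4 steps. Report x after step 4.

step 1: x_pred=2.8843  r=-2.0843  x^+=2.0985  v^+=-0.3476  a^+=0.2084
step 2: x_pred=1.9365  r=0.2135  x^+=2.0170  v^+=-0.0533  a^+=0.2670
step 3: x_pred=2.0290  r=-7.2290  x^+=-0.6963  v^+=-5.9194  a^+=-1.7155
step 4: x_pred=-4.2802  r=10.1002  x^+=-0.4724  v^+=1.5247  a^+=1.0543

x_post = -0.4724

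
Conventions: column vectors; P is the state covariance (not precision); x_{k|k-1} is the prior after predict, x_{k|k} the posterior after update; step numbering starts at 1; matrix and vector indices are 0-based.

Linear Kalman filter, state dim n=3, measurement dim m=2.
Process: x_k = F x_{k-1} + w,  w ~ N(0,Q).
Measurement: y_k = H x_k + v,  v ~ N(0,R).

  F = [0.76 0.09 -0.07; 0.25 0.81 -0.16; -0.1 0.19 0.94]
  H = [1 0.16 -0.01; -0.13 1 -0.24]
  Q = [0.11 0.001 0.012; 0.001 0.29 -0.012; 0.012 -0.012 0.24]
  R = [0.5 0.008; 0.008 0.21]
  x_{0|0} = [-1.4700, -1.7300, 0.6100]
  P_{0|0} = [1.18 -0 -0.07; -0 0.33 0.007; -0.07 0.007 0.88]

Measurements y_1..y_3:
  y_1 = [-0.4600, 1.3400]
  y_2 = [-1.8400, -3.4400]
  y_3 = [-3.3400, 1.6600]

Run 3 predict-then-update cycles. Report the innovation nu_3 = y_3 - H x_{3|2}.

step 1: x^-=[-1.3156, -1.8664, 0.3917]  P^-=[0.8059 0.2684 -0.1799; 0.2684 0.6066 -0.1355; -0.1799 -0.1355 1.0569]  S=[1.4115 0.3151; 0.3151 0.8751]  K=[0.5980 0.0210; 0.1149 0.6490; -0.0620 -0.3957]  nu=[1.1581, 3.1294]  x^+=[-0.5575, 0.2978, -0.9183]  P^+=[0.2929 0.0364 -0.0454; 0.0364 0.1723 0.1263; -0.0454 0.1263 0.8991]
step 2: x^-=[-0.3326, 0.2488, -0.7509]  P^-=[0.2932 0.0998 -0.0853; 0.0998 0.4300 -0.0483; -0.0853 -0.0483 1.0958]  S=[0.8381 0.1617; 0.1617 0.7000]  K=[0.3634 0.0334; 0.0875 0.5921; -0.0432 -0.4189]  nu=[-1.5547, -3.9122]  x^+=[-1.0283, -2.2036, 0.9553]  P^+=[0.1778 0.0240 -0.0375; 0.0240 0.1614 0.1385; -0.0375 0.1385 0.9655]
step 3: x^-=[-1.0467, -2.1949, 0.5822]  P^-=[0.2242 0.0681 -0.0762; 0.0681 0.4086 -0.0458; -0.0762 -0.0458 1.1564]  S=[0.7583 0.1340; 0.1340 0.6885]  K=[0.3070 0.0233; 0.0737 0.5822; -0.0465 -0.4461]  nu=[-1.9363, 3.8585]  x^+=[-1.5512, -0.0911, -1.0492]  P^+=[0.1505 0.0174 -0.0397; 0.0174 0.1596 0.1437; -0.0397 0.1437 1.0121]

innov = [-1.9363, 3.8585]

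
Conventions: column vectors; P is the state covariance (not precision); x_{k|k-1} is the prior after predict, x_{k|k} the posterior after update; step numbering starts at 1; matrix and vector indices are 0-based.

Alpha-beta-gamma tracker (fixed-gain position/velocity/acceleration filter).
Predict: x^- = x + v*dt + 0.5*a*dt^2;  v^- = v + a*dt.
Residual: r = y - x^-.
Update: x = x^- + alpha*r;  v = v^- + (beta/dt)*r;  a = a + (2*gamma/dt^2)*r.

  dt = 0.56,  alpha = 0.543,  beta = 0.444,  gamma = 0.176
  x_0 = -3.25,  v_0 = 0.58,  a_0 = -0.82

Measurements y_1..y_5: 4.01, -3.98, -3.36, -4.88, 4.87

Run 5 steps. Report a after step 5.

a_post = 8.1600

step 1: x_pred=-3.0538  r=7.0638  x^+=0.7819  v^+=5.7214  a^+=7.1087
step 2: x_pred=5.1005  r=-9.0805  x^+=0.1698  v^+=2.5027  a^+=-3.0836
step 3: x_pred=1.0878  r=-4.4478  x^+=-1.3274  v^+=-2.7506  a^+=-8.0761
step 4: x_pred=-4.1340  r=-0.7460  x^+=-4.5391  v^+=-7.8646  a^+=-8.9134
step 5: x_pred=-10.3409  r=15.2109  x^+=-2.0814  v^+=-0.7961  a^+=8.1600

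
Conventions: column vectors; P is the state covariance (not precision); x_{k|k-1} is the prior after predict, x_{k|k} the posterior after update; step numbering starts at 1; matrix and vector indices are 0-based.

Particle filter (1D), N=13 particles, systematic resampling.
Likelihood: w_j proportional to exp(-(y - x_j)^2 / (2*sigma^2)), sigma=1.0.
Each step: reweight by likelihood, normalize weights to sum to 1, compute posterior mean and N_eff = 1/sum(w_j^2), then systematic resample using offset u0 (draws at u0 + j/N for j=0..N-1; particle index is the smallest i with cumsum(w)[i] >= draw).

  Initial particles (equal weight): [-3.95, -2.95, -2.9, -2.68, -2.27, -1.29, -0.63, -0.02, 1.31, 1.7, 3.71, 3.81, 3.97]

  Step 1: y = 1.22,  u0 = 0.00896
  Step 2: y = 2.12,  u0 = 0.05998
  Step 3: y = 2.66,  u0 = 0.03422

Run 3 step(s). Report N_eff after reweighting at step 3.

N_eff = 12.4147

step 1: w=[0.0000, 0.0001, 0.0001, 0.0002, 0.0008, 0.0160, 0.0674, 0.1730, 0.3716, 0.3325, 0.0168, 0.0130, 0.0085]  mean=1.1285  Neff=3.5223  idx=[5, 7, 7, 7, 8, 8, 8, 8, 8, 9, 9, 9, 9]
step 2: w=[0.0004, 0.0134, 0.0134, 0.0134, 0.0951, 0.0951, 0.0951, 0.0951, 0.0951, 0.1209, 0.1209, 0.1209, 0.1209]  mean=1.4443  Neff=9.5875  idx=[4, 5, 5, 6, 7, 8, 9, 9, 10, 10, 11, 12, 12]
step 3: w=[0.0589, 0.0589, 0.0589, 0.0589, 0.0589, 0.0589, 0.0924, 0.0924, 0.0924, 0.0924, 0.0924, 0.0924, 0.0924]  mean=1.5622  Neff=12.4147  idx=[0, 1, 3, 4, 5, 6, 7, 8, 9, 10, 10, 11, 12]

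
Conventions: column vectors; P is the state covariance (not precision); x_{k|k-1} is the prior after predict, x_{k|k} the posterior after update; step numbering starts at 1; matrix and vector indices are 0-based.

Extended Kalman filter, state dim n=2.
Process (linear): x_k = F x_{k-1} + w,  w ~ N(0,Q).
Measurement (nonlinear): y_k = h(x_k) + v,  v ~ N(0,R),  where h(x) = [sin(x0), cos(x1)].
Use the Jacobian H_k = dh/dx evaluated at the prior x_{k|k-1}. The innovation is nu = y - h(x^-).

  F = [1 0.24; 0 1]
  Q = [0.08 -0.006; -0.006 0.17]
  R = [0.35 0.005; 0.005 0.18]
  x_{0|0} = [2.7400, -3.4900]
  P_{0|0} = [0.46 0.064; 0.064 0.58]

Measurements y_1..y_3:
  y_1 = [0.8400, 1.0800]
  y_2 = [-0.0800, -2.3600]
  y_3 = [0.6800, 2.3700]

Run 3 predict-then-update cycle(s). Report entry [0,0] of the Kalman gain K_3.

K[0,0] = 0.4852

step 1: x^-=[1.9024, -3.4900]  P^-=[0.6041 0.1972; 0.1972 0.7500]  H_jac=[-0.3256 0.0000; 0.0000 -0.3414]  S=[0.4140 0.0269; 0.0269 0.2674]  K=[-0.4617 -0.2053; -0.0934 -0.9481]  nu=[-0.1055, 2.0199]  x^+=[1.5365, -5.3952]  P^+=[0.4995 0.1150; 0.1150 0.5012]
step 2: x^-=[0.2416, -5.3952]  P^-=[0.6636 0.2293; 0.2293 0.6712]  H_jac=[0.9710 0.0000; 0.0000 -0.7758]  S=[0.9756 -0.1677; -0.1677 0.5840]  K=[0.6396 -0.1209; 0.0788 -0.8691]  nu=[-0.3193, -2.9910]  x^+=[0.3990, -2.8210]  P^+=[0.2299 0.0239; 0.0239 0.2011]
step 3: x^-=[-0.2780, -2.8210]  P^-=[0.3330 0.0662; 0.0662 0.3711]  H_jac=[0.9616 0.0000; 0.0000 0.3151]  S=[0.6579 0.0251; 0.0251 0.2169]  K=[0.4852 0.0401; 0.0766 0.5305]  nu=[0.9545, 3.3190]  x^+=[0.3183, -0.9872]  P^+=[0.1768 0.0306; 0.0306 0.3042]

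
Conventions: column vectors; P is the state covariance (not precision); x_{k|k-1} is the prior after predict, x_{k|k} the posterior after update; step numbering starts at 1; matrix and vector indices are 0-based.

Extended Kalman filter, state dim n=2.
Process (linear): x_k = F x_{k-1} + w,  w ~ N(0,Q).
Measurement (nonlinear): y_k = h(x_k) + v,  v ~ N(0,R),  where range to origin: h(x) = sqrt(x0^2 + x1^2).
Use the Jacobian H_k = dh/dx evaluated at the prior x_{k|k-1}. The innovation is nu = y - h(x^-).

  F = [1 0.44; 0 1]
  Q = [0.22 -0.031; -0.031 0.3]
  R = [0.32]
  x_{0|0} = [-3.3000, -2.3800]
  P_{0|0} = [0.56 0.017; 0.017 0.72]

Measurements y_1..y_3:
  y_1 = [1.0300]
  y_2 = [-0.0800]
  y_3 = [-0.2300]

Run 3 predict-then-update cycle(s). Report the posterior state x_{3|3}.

step 1: x^-=[-4.3472, -2.3800]  P^-=[0.9344 0.3028; 0.3028 1.0200]  H_jac=[-0.8771 -0.4802]  S=[1.5292]  K=[-0.6310; -0.4940]  nu=[-3.9261]  x^+=[-1.8697, -0.4405]  P^+=[0.3254 -0.1739; -0.1739 0.6468]
step 2: x^-=[-2.0635, -0.4405]  P^-=[0.5176 0.0797; 0.0797 0.9468]  H_jac=[-0.9780 -0.2088]  S=[0.8889]  K=[-0.5882; -0.3101]  nu=[-2.1900]  x^+=[-0.7753, 0.2386]  P^+=[0.2101 -0.0824; -0.0824 0.8614]
step 3: x^-=[-0.6704, 0.2386]  P^-=[0.5243 0.2656; 0.2656 1.1614]  H_jac=[-0.9421 0.3353]  S=[0.7481]  K=[-0.5412; 0.1860]  nu=[-0.9415]  x^+=[-0.1608, 0.0634]  P^+=[0.3051 0.3409; 0.3409 1.1355]

x_post = [-0.1608, 0.0634]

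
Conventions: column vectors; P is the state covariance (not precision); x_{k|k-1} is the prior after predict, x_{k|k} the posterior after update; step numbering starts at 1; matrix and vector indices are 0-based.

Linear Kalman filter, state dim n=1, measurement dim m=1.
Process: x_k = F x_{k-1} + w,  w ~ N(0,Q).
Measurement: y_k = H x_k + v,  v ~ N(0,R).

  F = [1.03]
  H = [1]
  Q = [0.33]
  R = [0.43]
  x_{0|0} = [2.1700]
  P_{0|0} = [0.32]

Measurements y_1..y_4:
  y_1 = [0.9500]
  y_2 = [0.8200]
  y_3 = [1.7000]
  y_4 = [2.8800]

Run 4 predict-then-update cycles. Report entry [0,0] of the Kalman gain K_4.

step 1: x^-=[2.2351]  P^-=[0.6695]  S=[1.0995]  K=[0.6089]  nu=[-1.2851]  x^+=[1.4526]  P^+=[0.2618]
step 2: x^-=[1.4962]  P^-=[0.6078]  S=[1.0378]  K=[0.5857]  nu=[-0.6762]  x^+=[1.1002]  P^+=[0.2518]
step 3: x^-=[1.1332]  P^-=[0.5972]  S=[1.0272]  K=[0.5814]  nu=[0.5668]  x^+=[1.4627]  P^+=[0.2500]
step 4: x^-=[1.5066]  P^-=[0.5952]  S=[1.0252]  K=[0.5806]  nu=[1.3734]  x^+=[2.3040]  P^+=[0.2496]

K[0,0] = 0.5806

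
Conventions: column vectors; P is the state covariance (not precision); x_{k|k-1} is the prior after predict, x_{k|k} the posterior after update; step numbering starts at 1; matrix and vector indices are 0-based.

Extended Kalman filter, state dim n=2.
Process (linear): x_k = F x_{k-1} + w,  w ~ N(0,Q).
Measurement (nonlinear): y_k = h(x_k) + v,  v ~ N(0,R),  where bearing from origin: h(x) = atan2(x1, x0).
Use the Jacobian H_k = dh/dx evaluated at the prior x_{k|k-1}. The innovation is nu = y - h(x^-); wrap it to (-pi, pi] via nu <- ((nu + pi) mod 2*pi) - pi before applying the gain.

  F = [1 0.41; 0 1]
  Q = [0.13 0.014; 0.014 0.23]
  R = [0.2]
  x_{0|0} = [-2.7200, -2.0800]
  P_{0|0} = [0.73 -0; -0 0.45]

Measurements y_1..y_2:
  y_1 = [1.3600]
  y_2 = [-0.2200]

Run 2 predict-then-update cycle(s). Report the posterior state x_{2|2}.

step 1: x^-=[-3.5728, -2.0800]  P^-=[0.9356 0.1985; 0.1985 0.6800]  H_jac=[0.1217 -0.2090]  S=[0.2335]  K=[0.3100; -0.5054]  nu=[-2.3088]  x^+=[-4.2885, -0.9132]  P^+=[0.9132 0.2351; 0.2351 0.6204]
step 2: x^-=[-4.6629, -0.9132]  P^-=[1.3403 0.5034; 0.5034 0.8504]  H_jac=[0.0404 -0.2065]  S=[0.2301]  K=[-0.2163; -0.6749]  nu=[2.7282]  x^+=[-5.2531, -2.7545]  P^+=[1.3295 0.4698; 0.4698 0.7456]

x_post = [-5.2531, -2.7545]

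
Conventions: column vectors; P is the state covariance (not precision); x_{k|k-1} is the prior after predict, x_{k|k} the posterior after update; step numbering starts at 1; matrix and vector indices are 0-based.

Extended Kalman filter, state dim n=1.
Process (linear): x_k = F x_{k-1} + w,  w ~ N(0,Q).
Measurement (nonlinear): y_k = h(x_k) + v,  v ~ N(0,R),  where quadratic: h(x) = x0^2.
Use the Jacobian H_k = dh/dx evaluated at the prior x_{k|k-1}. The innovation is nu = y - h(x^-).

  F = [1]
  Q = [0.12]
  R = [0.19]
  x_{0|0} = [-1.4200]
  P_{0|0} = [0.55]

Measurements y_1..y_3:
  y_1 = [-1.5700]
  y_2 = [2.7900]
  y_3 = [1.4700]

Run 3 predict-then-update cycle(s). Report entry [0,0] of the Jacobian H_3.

step 1: x^-=[-1.4200]  P^-=[0.6700]  H_jac=[-2.8400]  S=[5.5940]  K=[-0.3402]  nu=[-3.5864]  x^+=[-0.2001]  P^+=[0.0228]
step 2: x^-=[-0.2001]  P^-=[0.1428]  H_jac=[-0.4001]  S=[0.2129]  K=[-0.2684]  nu=[2.7500]  x^+=[-0.9381]  P^+=[0.1274]
step 3: x^-=[-0.9381]  P^-=[0.2474]  H_jac=[-1.8762]  S=[1.0609]  K=[-0.4376]  nu=[0.5900]  x^+=[-1.1962]  P^+=[0.0443]

H_jac[0,0] = -1.8762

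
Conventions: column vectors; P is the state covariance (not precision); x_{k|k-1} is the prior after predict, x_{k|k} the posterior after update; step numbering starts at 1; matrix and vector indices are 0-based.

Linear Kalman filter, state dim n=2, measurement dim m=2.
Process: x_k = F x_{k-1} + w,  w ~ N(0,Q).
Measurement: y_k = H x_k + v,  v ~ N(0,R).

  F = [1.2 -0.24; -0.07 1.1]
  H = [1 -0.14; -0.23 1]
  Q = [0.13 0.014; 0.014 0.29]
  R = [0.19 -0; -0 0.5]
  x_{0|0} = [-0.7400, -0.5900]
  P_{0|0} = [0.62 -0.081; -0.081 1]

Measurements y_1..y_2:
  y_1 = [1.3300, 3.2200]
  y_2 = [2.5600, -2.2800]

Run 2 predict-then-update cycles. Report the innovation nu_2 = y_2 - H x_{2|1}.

innov = [2.1213, -4.2795]

step 1: x^-=[-0.7464, -0.5972]  P^-=[1.1271 -0.4104; -0.4104 1.5155]  S=[1.4617 -0.8950; -0.8950 2.2639]  K=[0.8303 0.0325; 0.0125 0.7161]  nu=[1.9928, 3.6455]  x^+=[1.0264, 2.0383]  P^+=[0.1653 0.0543; 0.0543 0.3705]
step 2: x^-=[0.7425, 2.1702]  P^-=[0.3582 -0.0252; -0.0252 0.7308]  S=[0.5696 -0.2107; -0.2107 1.2613]  K=[0.6433 0.0222; -0.0083 0.5826]  nu=[2.1213, -4.2795]  x^+=[2.0122, -0.3406]  P^+=[0.1279 0.0405; 0.0405 0.3006]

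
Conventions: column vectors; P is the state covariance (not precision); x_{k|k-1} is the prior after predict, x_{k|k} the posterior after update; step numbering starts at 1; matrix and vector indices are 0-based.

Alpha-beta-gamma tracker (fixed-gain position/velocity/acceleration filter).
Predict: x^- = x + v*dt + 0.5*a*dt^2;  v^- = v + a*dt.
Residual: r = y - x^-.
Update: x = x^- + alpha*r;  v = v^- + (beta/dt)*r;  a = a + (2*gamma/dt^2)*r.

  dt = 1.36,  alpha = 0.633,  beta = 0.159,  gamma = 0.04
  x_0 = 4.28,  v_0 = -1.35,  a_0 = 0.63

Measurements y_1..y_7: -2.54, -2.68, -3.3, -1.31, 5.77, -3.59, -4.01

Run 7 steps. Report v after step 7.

step 1: x_pred=3.0266  r=-5.5666  x^+=-0.4970  v^+=-1.1440  a^+=0.3892
step 2: x_pred=-1.6929  r=-0.9871  x^+=-2.3177  v^+=-0.7301  a^+=0.3465
step 3: x_pred=-2.9901  r=-0.3099  x^+=-3.1863  v^+=-0.2950  a^+=0.3331
step 4: x_pred=-3.2794  r=1.9694  x^+=-2.0328  v^+=0.3883  a^+=0.4183
step 5: x_pred=-1.1178  r=6.8878  x^+=3.2422  v^+=1.7625  a^+=0.7162
step 6: x_pred=6.3015  r=-9.8915  x^+=0.0402  v^+=1.5801  a^+=0.2884
step 7: x_pred=2.4559  r=-6.4659  x^+=-1.6370  v^+=1.2164  a^+=0.0087

v_post = 1.2164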